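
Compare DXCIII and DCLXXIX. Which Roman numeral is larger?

DXCIII = 593
DCLXXIX = 679
679 is larger

DCLXXIX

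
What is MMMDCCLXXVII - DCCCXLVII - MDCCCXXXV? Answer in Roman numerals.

MMMDCCLXXVII = 3777, DCCCXLVII = 847, MDCCCXXXV = 1835
3777 - 847 = 2930
2930 - 1835 = 1095

MXCV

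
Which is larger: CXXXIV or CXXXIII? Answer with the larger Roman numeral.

CXXXIV = 134
CXXXIII = 133
134 is larger

CXXXIV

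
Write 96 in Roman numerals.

Convert 96 to Roman numerals:
  96 contains 1×90 (XC)
  6 contains 1×5 (V)
  1 contains 1×1 (I)

XCVI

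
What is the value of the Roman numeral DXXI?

DXXI: D=500, X=10, X=10, I=1
500 + 10 + 10 + 1 = 521

521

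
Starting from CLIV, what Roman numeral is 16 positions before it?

CLIV = 154
154 - 16 = 138

CXXXVIII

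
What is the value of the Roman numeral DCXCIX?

DCXCIX: D=500, C=100, XC=90, IX=9
500 + 100 + 90 + 9 = 699

699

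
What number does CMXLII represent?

CMXLII: CM=900, XL=40, I=1, I=1
900 + 40 + 1 + 1 = 942

942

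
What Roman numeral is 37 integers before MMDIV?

MMDIV = 2504
2504 - 37 = 2467

MMCDLXVII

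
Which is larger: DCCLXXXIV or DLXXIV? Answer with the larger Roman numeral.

DCCLXXXIV = 784
DLXXIV = 574
784 is larger

DCCLXXXIV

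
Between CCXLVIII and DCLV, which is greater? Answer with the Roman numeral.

CCXLVIII = 248
DCLV = 655
655 is larger

DCLV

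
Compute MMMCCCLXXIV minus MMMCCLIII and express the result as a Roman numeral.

MMMCCCLXXIV = 3374
MMMCCLIII = 3253
3374 - 3253 = 121

CXXI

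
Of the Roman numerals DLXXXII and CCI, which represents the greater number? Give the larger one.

DLXXXII = 582
CCI = 201
582 is larger

DLXXXII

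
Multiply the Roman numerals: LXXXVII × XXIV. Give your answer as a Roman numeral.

LXXXVII = 87
XXIV = 24
87 × 24 = 2088

MMLXXXVIII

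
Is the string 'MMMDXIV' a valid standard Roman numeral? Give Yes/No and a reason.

'MMMDXIV': Check the rules: uses only the symbols I, V, X, L, C, D, M; no symbol is repeated more than three times in a row; V, L and D each appear at most once; the only place a smaller symbol precedes a larger one is the allowed subtractive pair IV, the symbol right after such a pair (if any) is smaller than the pair's first symbol, and otherwise the values never increase from left to right. Value: M (1000) + M (1000) + M (1000) + D (500) + X (10) + IV (4) = 3514. So it is a valid standard Roman numeral.

Yes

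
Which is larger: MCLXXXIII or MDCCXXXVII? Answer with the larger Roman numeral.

MCLXXXIII = 1183
MDCCXXXVII = 1737
1737 is larger

MDCCXXXVII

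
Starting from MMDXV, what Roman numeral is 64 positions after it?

MMDXV = 2515
2515 + 64 = 2579

MMDLXXIX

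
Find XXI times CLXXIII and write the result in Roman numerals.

XXI = 21
CLXXIII = 173
21 × 173 = 3633

MMMDCXXXIII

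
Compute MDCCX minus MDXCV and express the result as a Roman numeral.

MDCCX = 1710
MDXCV = 1595
1710 - 1595 = 115

CXV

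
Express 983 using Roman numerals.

Convert 983 to Roman numerals:
  983 contains 1×900 (CM)
  83 contains 1×50 (L)
  33 contains 3×10 (XXX)
  3 contains 3×1 (III)

CMLXXXIII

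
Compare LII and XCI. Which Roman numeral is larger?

LII = 52
XCI = 91
91 is larger

XCI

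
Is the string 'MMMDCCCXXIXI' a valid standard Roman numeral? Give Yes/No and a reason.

'MMMDCCCXXIXI': I cannot come right after the subtractive pair IX: once I is subtracted in IX, the next symbol must be smaller than I

No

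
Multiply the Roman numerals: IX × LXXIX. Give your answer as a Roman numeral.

IX = 9
LXXIX = 79
9 × 79 = 711

DCCXI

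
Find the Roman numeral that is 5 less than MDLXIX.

MDLXIX = 1569
1569 - 5 = 1564

MDLXIV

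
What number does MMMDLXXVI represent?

MMMDLXXVI: M=1000, M=1000, M=1000, D=500, L=50, X=10, X=10, V=5, I=1
1000 + 1000 + 1000 + 500 + 50 + 10 + 10 + 5 + 1 = 3576

3576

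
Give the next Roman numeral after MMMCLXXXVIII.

MMMCLXXXVIII = 3188, so the next integer is 3188 + 1 = 3189

MMMCLXXXIX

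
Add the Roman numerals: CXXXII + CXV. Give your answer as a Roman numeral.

CXXXII = 132
CXV = 115
132 + 115 = 247

CCXLVII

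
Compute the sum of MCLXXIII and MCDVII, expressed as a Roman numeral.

MCLXXIII = 1173
MCDVII = 1407
1173 + 1407 = 2580

MMDLXXX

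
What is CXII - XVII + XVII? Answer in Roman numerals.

CXII = 112, XVII = 17, XVII = 17
112 - 17 = 95
95 + 17 = 112

CXII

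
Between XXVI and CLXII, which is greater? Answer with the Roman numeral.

XXVI = 26
CLXII = 162
162 is larger

CLXII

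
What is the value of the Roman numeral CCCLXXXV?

CCCLXXXV: C=100, C=100, C=100, L=50, X=10, X=10, X=10, V=5
100 + 100 + 100 + 50 + 10 + 10 + 10 + 5 = 385

385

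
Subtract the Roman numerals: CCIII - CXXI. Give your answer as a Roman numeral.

CCIII = 203
CXXI = 121
203 - 121 = 82

LXXXII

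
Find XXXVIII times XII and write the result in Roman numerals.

XXXVIII = 38
XII = 12
38 × 12 = 456

CDLVI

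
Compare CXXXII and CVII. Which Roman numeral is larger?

CXXXII = 132
CVII = 107
132 is larger

CXXXII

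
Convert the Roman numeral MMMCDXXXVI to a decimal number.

MMMCDXXXVI: M=1000, M=1000, M=1000, CD=400, X=10, X=10, X=10, V=5, I=1
1000 + 1000 + 1000 + 400 + 10 + 10 + 10 + 5 + 1 = 3436

3436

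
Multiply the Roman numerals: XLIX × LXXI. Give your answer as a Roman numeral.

XLIX = 49
LXXI = 71
49 × 71 = 3479

MMMCDLXXIX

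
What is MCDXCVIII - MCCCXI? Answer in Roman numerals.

MCDXCVIII = 1498
MCCCXI = 1311
1498 - 1311 = 187

CLXXXVII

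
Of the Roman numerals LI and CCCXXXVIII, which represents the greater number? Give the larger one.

LI = 51
CCCXXXVIII = 338
338 is larger

CCCXXXVIII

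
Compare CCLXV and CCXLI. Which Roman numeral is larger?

CCLXV = 265
CCXLI = 241
265 is larger

CCLXV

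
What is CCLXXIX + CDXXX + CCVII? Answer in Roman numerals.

CCLXXIX = 279, CDXXX = 430, CCVII = 207
279 + 430 = 709
709 + 207 = 916

CMXVI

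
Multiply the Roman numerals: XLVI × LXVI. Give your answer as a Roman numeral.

XLVI = 46
LXVI = 66
46 × 66 = 3036

MMMXXXVI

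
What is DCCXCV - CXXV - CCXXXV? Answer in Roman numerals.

DCCXCV = 795, CXXV = 125, CCXXXV = 235
795 - 125 = 670
670 - 235 = 435

CDXXXV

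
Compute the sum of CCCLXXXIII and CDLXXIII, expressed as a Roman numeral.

CCCLXXXIII = 383
CDLXXIII = 473
383 + 473 = 856

DCCCLVI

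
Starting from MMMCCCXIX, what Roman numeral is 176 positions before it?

MMMCCCXIX = 3319
3319 - 176 = 3143

MMMCXLIII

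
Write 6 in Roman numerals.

Convert 6 to Roman numerals:
  6 contains 1×5 (V)
  1 contains 1×1 (I)

VI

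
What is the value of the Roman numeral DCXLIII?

DCXLIII: D=500, C=100, XL=40, I=1, I=1, I=1
500 + 100 + 40 + 1 + 1 + 1 = 643

643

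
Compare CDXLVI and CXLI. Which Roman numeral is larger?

CDXLVI = 446
CXLI = 141
446 is larger

CDXLVI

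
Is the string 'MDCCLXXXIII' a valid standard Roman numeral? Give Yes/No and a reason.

'MDCCLXXXIII': Check the rules: uses only the symbols I, V, X, L, C, D, M; no symbol is repeated more than three times in a row; V, L and D each appear at most once; no smaller symbol precedes a larger one (values never increase from left to right). Value: M (1000) + D (500) + C (100) + C (100) + L (50) + X (10) + X (10) + X (10) + I (1) + I (1) + I (1) = 1783. So it is a valid standard Roman numeral.

Yes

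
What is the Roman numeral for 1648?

Convert 1648 to Roman numerals:
  1648 contains 1×1000 (M)
  648 contains 1×500 (D)
  148 contains 1×100 (C)
  48 contains 1×40 (XL)
  8 contains 1×5 (V)
  3 contains 3×1 (III)

MDCXLVIII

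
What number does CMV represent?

CMV: CM=900, V=5
900 + 5 = 905

905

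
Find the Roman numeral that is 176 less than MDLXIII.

MDLXIII = 1563
1563 - 176 = 1387

MCCCLXXXVII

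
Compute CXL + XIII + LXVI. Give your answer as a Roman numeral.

CXL = 140, XIII = 13, LXVI = 66
140 + 13 = 153
153 + 66 = 219

CCXIX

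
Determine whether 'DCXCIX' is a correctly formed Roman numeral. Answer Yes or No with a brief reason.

'DCXCIX': Check the rules: uses only the symbols I, V, X, L, C, D, M; no symbol is repeated more than three times in a row; V, L and D each appear at most once; the only places a smaller symbol precedes a larger one are the allowed subtractive pairs XC, IX, the symbol right after such a pair (if any) is smaller than the pair's first symbol, and otherwise the values never increase from left to right. Value: D (500) + C (100) + XC (90) + IX (9) = 699. So it is a valid standard Roman numeral.

Yes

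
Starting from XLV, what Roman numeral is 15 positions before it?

XLV = 45
45 - 15 = 30

XXX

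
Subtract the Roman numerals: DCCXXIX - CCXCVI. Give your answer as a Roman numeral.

DCCXXIX = 729
CCXCVI = 296
729 - 296 = 433

CDXXXIII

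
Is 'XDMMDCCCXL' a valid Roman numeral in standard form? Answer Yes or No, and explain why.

'XDMMDCCCXL': D should not appear more than once

No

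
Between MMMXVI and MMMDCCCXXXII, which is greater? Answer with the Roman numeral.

MMMXVI = 3016
MMMDCCCXXXII = 3832
3832 is larger

MMMDCCCXXXII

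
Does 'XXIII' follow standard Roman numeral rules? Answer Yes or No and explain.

'XXIII': Check the rules: uses only the symbols I, V, X, L, C, D, M; no symbol is repeated more than three times in a row; V, L and D each appear at most once; no smaller symbol precedes a larger one (values never increase from left to right). Value: X (10) + X (10) + I (1) + I (1) + I (1) = 23. So it is a valid standard Roman numeral.

Yes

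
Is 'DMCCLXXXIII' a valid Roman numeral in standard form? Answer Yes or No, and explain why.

'DMCCLXXXIII': Invalid subtractive combination: DM

No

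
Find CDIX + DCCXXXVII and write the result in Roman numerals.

CDIX = 409
DCCXXXVII = 737
409 + 737 = 1146

MCXLVI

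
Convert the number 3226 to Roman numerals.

Convert 3226 to Roman numerals:
  3226 contains 3×1000 (MMM)
  226 contains 2×100 (CC)
  26 contains 2×10 (XX)
  6 contains 1×5 (V)
  1 contains 1×1 (I)

MMMCCXXVI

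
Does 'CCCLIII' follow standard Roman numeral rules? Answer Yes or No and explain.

'CCCLIII': Check the rules: uses only the symbols I, V, X, L, C, D, M; no symbol is repeated more than three times in a row; V, L and D each appear at most once; no smaller symbol precedes a larger one (values never increase from left to right). Value: C (100) + C (100) + C (100) + L (50) + I (1) + I (1) + I (1) = 353. So it is a valid standard Roman numeral.

Yes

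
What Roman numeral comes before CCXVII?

CCXVII = 217; previous is 216

CCXVI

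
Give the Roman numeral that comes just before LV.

LV = 55, so the previous integer is 55 - 1 = 54

LIV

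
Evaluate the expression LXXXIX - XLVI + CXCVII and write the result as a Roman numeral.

LXXXIX = 89, XLVI = 46, CXCVII = 197
89 - 46 = 43
43 + 197 = 240

CCXL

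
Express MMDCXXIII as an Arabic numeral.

MMDCXXIII: M=1000, M=1000, D=500, C=100, X=10, X=10, I=1, I=1, I=1
1000 + 1000 + 500 + 100 + 10 + 10 + 1 + 1 + 1 = 2623

2623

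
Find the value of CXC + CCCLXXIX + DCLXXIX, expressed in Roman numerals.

CXC = 190, CCCLXXIX = 379, DCLXXIX = 679
190 + 379 = 569
569 + 679 = 1248

MCCXLVIII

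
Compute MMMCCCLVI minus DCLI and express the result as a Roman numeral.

MMMCCCLVI = 3356
DCLI = 651
3356 - 651 = 2705

MMDCCV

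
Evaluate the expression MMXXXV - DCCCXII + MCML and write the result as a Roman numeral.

MMXXXV = 2035, DCCCXII = 812, MCML = 1950
2035 - 812 = 1223
1223 + 1950 = 3173

MMMCLXXIII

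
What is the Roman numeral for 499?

Convert 499 to Roman numerals:
  499 contains 1×400 (CD)
  99 contains 1×90 (XC)
  9 contains 1×9 (IX)

CDXCIX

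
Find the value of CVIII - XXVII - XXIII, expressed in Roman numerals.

CVIII = 108, XXVII = 27, XXIII = 23
108 - 27 = 81
81 - 23 = 58

LVIII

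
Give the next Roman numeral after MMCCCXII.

MMCCCXII = 2312, so the next integer is 2312 + 1 = 2313

MMCCCXIII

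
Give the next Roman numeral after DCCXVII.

DCCXVII = 717, so the next integer is 717 + 1 = 718

DCCXVIII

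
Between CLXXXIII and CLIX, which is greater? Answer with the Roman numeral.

CLXXXIII = 183
CLIX = 159
183 is larger

CLXXXIII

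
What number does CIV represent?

CIV: C=100, IV=4
100 + 4 = 104

104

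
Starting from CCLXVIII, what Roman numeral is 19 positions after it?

CCLXVIII = 268
268 + 19 = 287

CCLXXXVII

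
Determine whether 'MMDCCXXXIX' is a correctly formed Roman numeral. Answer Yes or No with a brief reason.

'MMDCCXXXIX': Check the rules: uses only the symbols I, V, X, L, C, D, M; no symbol is repeated more than three times in a row; V, L and D each appear at most once; the only place a smaller symbol precedes a larger one is the allowed subtractive pair IX, the symbol right after such a pair (if any) is smaller than the pair's first symbol, and otherwise the values never increase from left to right. Value: M (1000) + M (1000) + D (500) + C (100) + C (100) + X (10) + X (10) + X (10) + IX (9) = 2739. So it is a valid standard Roman numeral.

Yes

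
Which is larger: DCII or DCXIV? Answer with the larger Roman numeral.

DCII = 602
DCXIV = 614
614 is larger

DCXIV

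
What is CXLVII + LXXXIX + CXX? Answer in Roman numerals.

CXLVII = 147, LXXXIX = 89, CXX = 120
147 + 89 = 236
236 + 120 = 356

CCCLVI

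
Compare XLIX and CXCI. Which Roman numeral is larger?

XLIX = 49
CXCI = 191
191 is larger

CXCI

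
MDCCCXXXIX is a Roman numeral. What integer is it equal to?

MDCCCXXXIX: M=1000, D=500, C=100, C=100, C=100, X=10, X=10, X=10, IX=9
1000 + 500 + 100 + 100 + 100 + 10 + 10 + 10 + 9 = 1839

1839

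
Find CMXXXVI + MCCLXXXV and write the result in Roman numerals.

CMXXXVI = 936
MCCLXXXV = 1285
936 + 1285 = 2221

MMCCXXI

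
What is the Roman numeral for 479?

Convert 479 to Roman numerals:
  479 contains 1×400 (CD)
  79 contains 1×50 (L)
  29 contains 2×10 (XX)
  9 contains 1×9 (IX)

CDLXXIX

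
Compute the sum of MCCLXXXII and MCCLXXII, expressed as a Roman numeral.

MCCLXXXII = 1282
MCCLXXII = 1272
1282 + 1272 = 2554

MMDLIV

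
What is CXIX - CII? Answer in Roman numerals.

CXIX = 119
CII = 102
119 - 102 = 17

XVII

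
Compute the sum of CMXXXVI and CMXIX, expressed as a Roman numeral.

CMXXXVI = 936
CMXIX = 919
936 + 919 = 1855

MDCCCLV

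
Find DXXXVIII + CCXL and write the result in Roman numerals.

DXXXVIII = 538
CCXL = 240
538 + 240 = 778

DCCLXXVIII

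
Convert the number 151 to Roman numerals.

Convert 151 to Roman numerals:
  151 contains 1×100 (C)
  51 contains 1×50 (L)
  1 contains 1×1 (I)

CLI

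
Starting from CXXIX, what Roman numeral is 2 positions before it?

CXXIX = 129
129 - 2 = 127

CXXVII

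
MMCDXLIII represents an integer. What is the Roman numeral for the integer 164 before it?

MMCDXLIII = 2443
2443 - 164 = 2279

MMCCLXXIX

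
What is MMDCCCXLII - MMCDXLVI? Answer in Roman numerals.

MMDCCCXLII = 2842
MMCDXLVI = 2446
2842 - 2446 = 396

CCCXCVI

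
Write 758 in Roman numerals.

Convert 758 to Roman numerals:
  758 contains 1×500 (D)
  258 contains 2×100 (CC)
  58 contains 1×50 (L)
  8 contains 1×5 (V)
  3 contains 3×1 (III)

DCCLVIII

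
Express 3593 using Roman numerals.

Convert 3593 to Roman numerals:
  3593 contains 3×1000 (MMM)
  593 contains 1×500 (D)
  93 contains 1×90 (XC)
  3 contains 3×1 (III)

MMMDXCIII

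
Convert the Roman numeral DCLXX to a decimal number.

DCLXX: D=500, C=100, L=50, X=10, X=10
500 + 100 + 50 + 10 + 10 = 670

670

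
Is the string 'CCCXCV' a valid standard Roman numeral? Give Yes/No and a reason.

'CCCXCV': Check the rules: uses only the symbols I, V, X, L, C, D, M; no symbol is repeated more than three times in a row; V, L and D each appear at most once; the only place a smaller symbol precedes a larger one is the allowed subtractive pair XC, the symbol right after such a pair (if any) is smaller than the pair's first symbol, and otherwise the values never increase from left to right. Value: C (100) + C (100) + C (100) + XC (90) + V (5) = 395. So it is a valid standard Roman numeral.

Yes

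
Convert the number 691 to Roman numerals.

Convert 691 to Roman numerals:
  691 contains 1×500 (D)
  191 contains 1×100 (C)
  91 contains 1×90 (XC)
  1 contains 1×1 (I)

DCXCI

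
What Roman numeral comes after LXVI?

LXVI = 66; next is 67

LXVII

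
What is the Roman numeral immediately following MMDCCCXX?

MMDCCCXX = 2820, so the next integer is 2820 + 1 = 2821

MMDCCCXXI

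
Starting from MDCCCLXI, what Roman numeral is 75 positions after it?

MDCCCLXI = 1861
1861 + 75 = 1936

MCMXXXVI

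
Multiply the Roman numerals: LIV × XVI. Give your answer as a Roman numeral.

LIV = 54
XVI = 16
54 × 16 = 864

DCCCLXIV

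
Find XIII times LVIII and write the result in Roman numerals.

XIII = 13
LVIII = 58
13 × 58 = 754

DCCLIV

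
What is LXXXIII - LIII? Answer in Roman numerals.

LXXXIII = 83
LIII = 53
83 - 53 = 30

XXX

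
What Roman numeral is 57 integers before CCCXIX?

CCCXIX = 319
319 - 57 = 262

CCLXII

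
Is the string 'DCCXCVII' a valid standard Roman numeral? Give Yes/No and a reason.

'DCCXCVII': Check the rules: uses only the symbols I, V, X, L, C, D, M; no symbol is repeated more than three times in a row; V, L and D each appear at most once; the only place a smaller symbol precedes a larger one is the allowed subtractive pair XC, the symbol right after such a pair (if any) is smaller than the pair's first symbol, and otherwise the values never increase from left to right. Value: D (500) + C (100) + C (100) + XC (90) + V (5) + I (1) + I (1) = 797. So it is a valid standard Roman numeral.

Yes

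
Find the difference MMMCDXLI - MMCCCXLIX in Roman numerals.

MMMCDXLI = 3441
MMCCCXLIX = 2349
3441 - 2349 = 1092

MXCII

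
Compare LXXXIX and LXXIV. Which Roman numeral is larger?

LXXXIX = 89
LXXIV = 74
89 is larger

LXXXIX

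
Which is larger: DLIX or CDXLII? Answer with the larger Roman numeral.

DLIX = 559
CDXLII = 442
559 is larger

DLIX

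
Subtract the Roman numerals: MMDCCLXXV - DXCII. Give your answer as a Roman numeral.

MMDCCLXXV = 2775
DXCII = 592
2775 - 592 = 2183

MMCLXXXIII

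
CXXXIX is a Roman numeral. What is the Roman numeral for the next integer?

CXXXIX = 139, so the next integer is 139 + 1 = 140

CXL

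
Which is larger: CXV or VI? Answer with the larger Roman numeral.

CXV = 115
VI = 6
115 is larger

CXV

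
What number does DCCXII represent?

DCCXII: D=500, C=100, C=100, X=10, I=1, I=1
500 + 100 + 100 + 10 + 1 + 1 = 712

712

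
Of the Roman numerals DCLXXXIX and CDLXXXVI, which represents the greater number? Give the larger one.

DCLXXXIX = 689
CDLXXXVI = 486
689 is larger

DCLXXXIX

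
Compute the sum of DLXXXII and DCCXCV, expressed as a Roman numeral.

DLXXXII = 582
DCCXCV = 795
582 + 795 = 1377

MCCCLXXVII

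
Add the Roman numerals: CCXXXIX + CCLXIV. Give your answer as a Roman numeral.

CCXXXIX = 239
CCLXIV = 264
239 + 264 = 503

DIII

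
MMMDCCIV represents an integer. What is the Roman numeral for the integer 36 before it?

MMMDCCIV = 3704
3704 - 36 = 3668

MMMDCLXVIII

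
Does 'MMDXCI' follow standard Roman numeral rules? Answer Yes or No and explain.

'MMDXCI': Check the rules: uses only the symbols I, V, X, L, C, D, M; no symbol is repeated more than three times in a row; V, L and D each appear at most once; the only place a smaller symbol precedes a larger one is the allowed subtractive pair XC, the symbol right after such a pair (if any) is smaller than the pair's first symbol, and otherwise the values never increase from left to right. Value: M (1000) + M (1000) + D (500) + XC (90) + I (1) = 2591. So it is a valid standard Roman numeral.

Yes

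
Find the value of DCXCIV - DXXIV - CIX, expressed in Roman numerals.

DCXCIV = 694, DXXIV = 524, CIX = 109
694 - 524 = 170
170 - 109 = 61

LXI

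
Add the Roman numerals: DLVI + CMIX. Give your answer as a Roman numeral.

DLVI = 556
CMIX = 909
556 + 909 = 1465

MCDLXV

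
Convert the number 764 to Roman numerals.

Convert 764 to Roman numerals:
  764 contains 1×500 (D)
  264 contains 2×100 (CC)
  64 contains 1×50 (L)
  14 contains 1×10 (X)
  4 contains 1×4 (IV)

DCCLXIV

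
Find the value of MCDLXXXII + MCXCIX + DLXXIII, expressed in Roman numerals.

MCDLXXXII = 1482, MCXCIX = 1199, DLXXIII = 573
1482 + 1199 = 2681
2681 + 573 = 3254

MMMCCLIV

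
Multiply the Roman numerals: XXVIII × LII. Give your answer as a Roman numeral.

XXVIII = 28
LII = 52
28 × 52 = 1456

MCDLVI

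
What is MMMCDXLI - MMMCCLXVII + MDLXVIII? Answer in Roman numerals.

MMMCDXLI = 3441, MMMCCLXVII = 3267, MDLXVIII = 1568
3441 - 3267 = 174
174 + 1568 = 1742

MDCCXLII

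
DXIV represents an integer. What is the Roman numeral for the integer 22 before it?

DXIV = 514
514 - 22 = 492

CDXCII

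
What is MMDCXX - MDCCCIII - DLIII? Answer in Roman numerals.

MMDCXX = 2620, MDCCCIII = 1803, DLIII = 553
2620 - 1803 = 817
817 - 553 = 264

CCLXIV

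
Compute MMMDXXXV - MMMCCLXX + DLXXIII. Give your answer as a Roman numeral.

MMMDXXXV = 3535, MMMCCLXX = 3270, DLXXIII = 573
3535 - 3270 = 265
265 + 573 = 838

DCCCXXXVIII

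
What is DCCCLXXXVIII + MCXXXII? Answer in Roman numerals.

DCCCLXXXVIII = 888
MCXXXII = 1132
888 + 1132 = 2020

MMXX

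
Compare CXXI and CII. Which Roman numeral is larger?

CXXI = 121
CII = 102
121 is larger

CXXI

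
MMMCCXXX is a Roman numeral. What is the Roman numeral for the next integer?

MMMCCXXX = 3230; next is 3231

MMMCCXXXI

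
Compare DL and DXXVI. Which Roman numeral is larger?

DL = 550
DXXVI = 526
550 is larger

DL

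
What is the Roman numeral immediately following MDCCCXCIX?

MDCCCXCIX = 1899; next is 1900

MCM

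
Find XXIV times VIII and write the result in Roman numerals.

XXIV = 24
VIII = 8
24 × 8 = 192

CXCII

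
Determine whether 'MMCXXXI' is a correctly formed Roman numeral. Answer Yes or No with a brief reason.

'MMCXXXI': Check the rules: uses only the symbols I, V, X, L, C, D, M; no symbol is repeated more than three times in a row; V, L and D each appear at most once; no smaller symbol precedes a larger one (values never increase from left to right). Value: M (1000) + M (1000) + C (100) + X (10) + X (10) + X (10) + I (1) = 2131. So it is a valid standard Roman numeral.

Yes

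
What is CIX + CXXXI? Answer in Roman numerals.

CIX = 109
CXXXI = 131
109 + 131 = 240

CCXL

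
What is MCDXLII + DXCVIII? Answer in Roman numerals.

MCDXLII = 1442
DXCVIII = 598
1442 + 598 = 2040

MMXL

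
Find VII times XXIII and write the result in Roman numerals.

VII = 7
XXIII = 23
7 × 23 = 161

CLXI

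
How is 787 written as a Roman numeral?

Convert 787 to Roman numerals:
  787 contains 1×500 (D)
  287 contains 2×100 (CC)
  87 contains 1×50 (L)
  37 contains 3×10 (XXX)
  7 contains 1×5 (V)
  2 contains 2×1 (II)

DCCLXXXVII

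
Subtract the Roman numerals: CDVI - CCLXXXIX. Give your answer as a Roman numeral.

CDVI = 406
CCLXXXIX = 289
406 - 289 = 117

CXVII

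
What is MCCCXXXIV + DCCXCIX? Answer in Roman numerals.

MCCCXXXIV = 1334
DCCXCIX = 799
1334 + 799 = 2133

MMCXXXIII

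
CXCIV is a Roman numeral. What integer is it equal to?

CXCIV: C=100, XC=90, IV=4
100 + 90 + 4 = 194

194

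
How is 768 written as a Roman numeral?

Convert 768 to Roman numerals:
  768 contains 1×500 (D)
  268 contains 2×100 (CC)
  68 contains 1×50 (L)
  18 contains 1×10 (X)
  8 contains 1×5 (V)
  3 contains 3×1 (III)

DCCLXVIII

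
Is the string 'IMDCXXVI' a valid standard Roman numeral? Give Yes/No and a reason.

'IMDCXXVI': Invalid subtractive combination: IM

No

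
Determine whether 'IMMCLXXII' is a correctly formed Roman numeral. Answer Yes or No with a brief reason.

'IMMCLXXII': Invalid subtractive combination: IM

No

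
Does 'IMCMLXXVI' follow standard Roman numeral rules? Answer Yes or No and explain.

'IMCMLXXVI': Invalid subtractive combination: IM

No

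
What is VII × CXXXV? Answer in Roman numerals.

VII = 7
CXXXV = 135
7 × 135 = 945

CMXLV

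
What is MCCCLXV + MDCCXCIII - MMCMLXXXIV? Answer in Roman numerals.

MCCCLXV = 1365, MDCCXCIII = 1793, MMCMLXXXIV = 2984
1365 + 1793 = 3158
3158 - 2984 = 174

CLXXIV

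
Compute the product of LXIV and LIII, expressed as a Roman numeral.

LXIV = 64
LIII = 53
64 × 53 = 3392

MMMCCCXCII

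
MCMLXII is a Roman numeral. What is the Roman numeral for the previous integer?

MCMLXII = 1962, so the previous integer is 1962 - 1 = 1961

MCMLXI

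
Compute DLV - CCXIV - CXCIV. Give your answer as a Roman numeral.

DLV = 555, CCXIV = 214, CXCIV = 194
555 - 214 = 341
341 - 194 = 147

CXLVII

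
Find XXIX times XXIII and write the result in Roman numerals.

XXIX = 29
XXIII = 23
29 × 23 = 667

DCLXVII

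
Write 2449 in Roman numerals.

Convert 2449 to Roman numerals:
  2449 contains 2×1000 (MM)
  449 contains 1×400 (CD)
  49 contains 1×40 (XL)
  9 contains 1×9 (IX)

MMCDXLIX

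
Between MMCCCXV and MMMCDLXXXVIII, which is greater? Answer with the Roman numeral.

MMCCCXV = 2315
MMMCDLXXXVIII = 3488
3488 is larger

MMMCDLXXXVIII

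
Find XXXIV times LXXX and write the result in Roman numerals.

XXXIV = 34
LXXX = 80
34 × 80 = 2720

MMDCCXX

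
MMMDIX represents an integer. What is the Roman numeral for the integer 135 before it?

MMMDIX = 3509
3509 - 135 = 3374

MMMCCCLXXIV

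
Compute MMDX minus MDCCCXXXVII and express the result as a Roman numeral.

MMDX = 2510
MDCCCXXXVII = 1837
2510 - 1837 = 673

DCLXXIII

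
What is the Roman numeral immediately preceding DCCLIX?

DCCLIX = 759; previous is 758

DCCLVIII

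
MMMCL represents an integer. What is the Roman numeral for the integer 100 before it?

MMMCL = 3150
3150 - 100 = 3050

MMML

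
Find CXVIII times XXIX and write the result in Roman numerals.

CXVIII = 118
XXIX = 29
118 × 29 = 3422

MMMCDXXII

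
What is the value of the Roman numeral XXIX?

XXIX: X=10, X=10, IX=9
10 + 10 + 9 = 29

29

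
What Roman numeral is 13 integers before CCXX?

CCXX = 220
220 - 13 = 207

CCVII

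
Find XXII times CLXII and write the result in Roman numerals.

XXII = 22
CLXII = 162
22 × 162 = 3564

MMMDLXIV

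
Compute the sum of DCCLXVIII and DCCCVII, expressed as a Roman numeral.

DCCLXVIII = 768
DCCCVII = 807
768 + 807 = 1575

MDLXXV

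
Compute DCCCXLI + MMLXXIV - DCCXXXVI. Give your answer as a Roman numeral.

DCCCXLI = 841, MMLXXIV = 2074, DCCXXXVI = 736
841 + 2074 = 2915
2915 - 736 = 2179

MMCLXXIX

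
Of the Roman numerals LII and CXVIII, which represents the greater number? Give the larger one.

LII = 52
CXVIII = 118
118 is larger

CXVIII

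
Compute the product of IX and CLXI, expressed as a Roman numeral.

IX = 9
CLXI = 161
9 × 161 = 1449

MCDXLIX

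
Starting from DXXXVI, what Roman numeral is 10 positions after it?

DXXXVI = 536
536 + 10 = 546

DXLVI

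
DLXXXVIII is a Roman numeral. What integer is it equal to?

DLXXXVIII: D=500, L=50, X=10, X=10, X=10, V=5, I=1, I=1, I=1
500 + 50 + 10 + 10 + 10 + 5 + 1 + 1 + 1 = 588

588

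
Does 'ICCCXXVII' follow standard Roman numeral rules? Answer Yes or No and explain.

'ICCCXXVII': Invalid subtractive combination: IC

No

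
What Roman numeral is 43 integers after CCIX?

CCIX = 209
209 + 43 = 252

CCLII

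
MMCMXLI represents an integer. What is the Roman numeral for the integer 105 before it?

MMCMXLI = 2941
2941 - 105 = 2836

MMDCCCXXXVI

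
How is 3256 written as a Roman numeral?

Convert 3256 to Roman numerals:
  3256 contains 3×1000 (MMM)
  256 contains 2×100 (CC)
  56 contains 1×50 (L)
  6 contains 1×5 (V)
  1 contains 1×1 (I)

MMMCCLVI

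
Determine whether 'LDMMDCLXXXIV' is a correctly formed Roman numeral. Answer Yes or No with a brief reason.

'LDMMDCLXXXIV': L should not appear more than once

No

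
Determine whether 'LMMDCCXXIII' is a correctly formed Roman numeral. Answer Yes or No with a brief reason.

'LMMDCCXXIII': Invalid subtractive combination: LM

No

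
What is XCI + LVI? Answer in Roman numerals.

XCI = 91
LVI = 56
91 + 56 = 147

CXLVII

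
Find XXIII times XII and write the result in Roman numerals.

XXIII = 23
XII = 12
23 × 12 = 276

CCLXXVI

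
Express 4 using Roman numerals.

Convert 4 to Roman numerals:
  4 contains 1×4 (IV)

IV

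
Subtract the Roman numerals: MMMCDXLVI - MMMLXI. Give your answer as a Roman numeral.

MMMCDXLVI = 3446
MMMLXI = 3061
3446 - 3061 = 385

CCCLXXXV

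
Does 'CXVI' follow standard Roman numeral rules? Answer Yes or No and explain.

'CXVI': Check the rules: uses only the symbols I, V, X, L, C, D, M; no symbol is repeated more than three times in a row; V, L and D each appear at most once; no smaller symbol precedes a larger one (values never increase from left to right). Value: C (100) + X (10) + V (5) + I (1) = 116. So it is a valid standard Roman numeral.

Yes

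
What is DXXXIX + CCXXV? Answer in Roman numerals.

DXXXIX = 539
CCXXV = 225
539 + 225 = 764

DCCLXIV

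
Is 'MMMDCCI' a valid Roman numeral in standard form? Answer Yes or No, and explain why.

'MMMDCCI': Check the rules: uses only the symbols I, V, X, L, C, D, M; no symbol is repeated more than three times in a row; V, L and D each appear at most once; no smaller symbol precedes a larger one (values never increase from left to right). Value: M (1000) + M (1000) + M (1000) + D (500) + C (100) + C (100) + I (1) = 3701. So it is a valid standard Roman numeral.

Yes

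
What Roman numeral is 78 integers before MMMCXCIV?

MMMCXCIV = 3194
3194 - 78 = 3116

MMMCXVI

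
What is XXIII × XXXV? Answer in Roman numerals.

XXIII = 23
XXXV = 35
23 × 35 = 805

DCCCV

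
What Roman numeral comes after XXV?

XXV = 25; next is 26

XXVI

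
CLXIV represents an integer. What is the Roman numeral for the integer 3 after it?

CLXIV = 164
164 + 3 = 167

CLXVII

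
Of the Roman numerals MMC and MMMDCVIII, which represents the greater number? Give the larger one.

MMC = 2100
MMMDCVIII = 3608
3608 is larger

MMMDCVIII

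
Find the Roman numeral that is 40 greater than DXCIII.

DXCIII = 593
593 + 40 = 633

DCXXXIII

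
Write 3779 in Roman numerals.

Convert 3779 to Roman numerals:
  3779 contains 3×1000 (MMM)
  779 contains 1×500 (D)
  279 contains 2×100 (CC)
  79 contains 1×50 (L)
  29 contains 2×10 (XX)
  9 contains 1×9 (IX)

MMMDCCLXXIX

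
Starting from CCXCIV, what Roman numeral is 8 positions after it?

CCXCIV = 294
294 + 8 = 302

CCCII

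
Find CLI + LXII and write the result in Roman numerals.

CLI = 151
LXII = 62
151 + 62 = 213

CCXIII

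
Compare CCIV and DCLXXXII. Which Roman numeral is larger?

CCIV = 204
DCLXXXII = 682
682 is larger

DCLXXXII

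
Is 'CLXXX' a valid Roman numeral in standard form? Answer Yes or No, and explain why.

'CLXXX': Check the rules: uses only the symbols I, V, X, L, C, D, M; no symbol is repeated more than three times in a row; V, L and D each appear at most once; no smaller symbol precedes a larger one (values never increase from left to right). Value: C (100) + L (50) + X (10) + X (10) + X (10) = 180. So it is a valid standard Roman numeral.

Yes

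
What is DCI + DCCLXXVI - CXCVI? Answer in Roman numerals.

DCI = 601, DCCLXXVI = 776, CXCVI = 196
601 + 776 = 1377
1377 - 196 = 1181

MCLXXXI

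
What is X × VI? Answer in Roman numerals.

X = 10
VI = 6
10 × 6 = 60

LX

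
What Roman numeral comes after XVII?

XVII = 17, so the next integer is 17 + 1 = 18

XVIII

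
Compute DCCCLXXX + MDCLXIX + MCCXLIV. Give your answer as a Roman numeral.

DCCCLXXX = 880, MDCLXIX = 1669, MCCXLIV = 1244
880 + 1669 = 2549
2549 + 1244 = 3793

MMMDCCXCIII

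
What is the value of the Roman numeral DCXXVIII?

DCXXVIII: D=500, C=100, X=10, X=10, V=5, I=1, I=1, I=1
500 + 100 + 10 + 10 + 5 + 1 + 1 + 1 = 628

628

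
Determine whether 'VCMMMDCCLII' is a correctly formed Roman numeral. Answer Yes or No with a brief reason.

'VCMMMDCCLII': Invalid subtractive combination: VC

No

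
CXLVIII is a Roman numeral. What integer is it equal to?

CXLVIII: C=100, XL=40, V=5, I=1, I=1, I=1
100 + 40 + 5 + 1 + 1 + 1 = 148

148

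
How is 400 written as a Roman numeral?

Convert 400 to Roman numerals:
  400 contains 1×400 (CD)

CD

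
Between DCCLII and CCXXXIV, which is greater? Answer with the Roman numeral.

DCCLII = 752
CCXXXIV = 234
752 is larger

DCCLII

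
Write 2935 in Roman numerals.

Convert 2935 to Roman numerals:
  2935 contains 2×1000 (MM)
  935 contains 1×900 (CM)
  35 contains 3×10 (XXX)
  5 contains 1×5 (V)

MMCMXXXV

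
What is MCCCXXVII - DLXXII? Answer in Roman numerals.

MCCCXXVII = 1327
DLXXII = 572
1327 - 572 = 755

DCCLV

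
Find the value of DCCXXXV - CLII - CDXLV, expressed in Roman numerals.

DCCXXXV = 735, CLII = 152, CDXLV = 445
735 - 152 = 583
583 - 445 = 138

CXXXVIII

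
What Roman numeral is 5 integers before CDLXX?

CDLXX = 470
470 - 5 = 465

CDLXV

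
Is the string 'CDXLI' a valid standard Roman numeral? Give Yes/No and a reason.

'CDXLI': Check the rules: uses only the symbols I, V, X, L, C, D, M; no symbol is repeated more than three times in a row; V, L and D each appear at most once; the only places a smaller symbol precedes a larger one are the allowed subtractive pairs CD, XL, the symbol right after such a pair (if any) is smaller than the pair's first symbol, and otherwise the values never increase from left to right. Value: CD (400) + XL (40) + I (1) = 441. So it is a valid standard Roman numeral.

Yes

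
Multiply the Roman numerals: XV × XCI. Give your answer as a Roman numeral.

XV = 15
XCI = 91
15 × 91 = 1365

MCCCLXV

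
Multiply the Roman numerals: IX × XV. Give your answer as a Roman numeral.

IX = 9
XV = 15
9 × 15 = 135

CXXXV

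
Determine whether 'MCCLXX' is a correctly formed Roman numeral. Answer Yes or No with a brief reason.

'MCCLXX': Check the rules: uses only the symbols I, V, X, L, C, D, M; no symbol is repeated more than three times in a row; V, L and D each appear at most once; no smaller symbol precedes a larger one (values never increase from left to right). Value: M (1000) + C (100) + C (100) + L (50) + X (10) + X (10) = 1270. So it is a valid standard Roman numeral.

Yes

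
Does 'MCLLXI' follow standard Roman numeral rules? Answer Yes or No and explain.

'MCLLXI': L should not appear more than once

No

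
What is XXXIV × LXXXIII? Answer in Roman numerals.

XXXIV = 34
LXXXIII = 83
34 × 83 = 2822

MMDCCCXXII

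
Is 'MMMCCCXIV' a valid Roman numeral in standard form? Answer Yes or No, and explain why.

'MMMCCCXIV': Check the rules: uses only the symbols I, V, X, L, C, D, M; no symbol is repeated more than three times in a row; V, L and D each appear at most once; the only place a smaller symbol precedes a larger one is the allowed subtractive pair IV, the symbol right after such a pair (if any) is smaller than the pair's first symbol, and otherwise the values never increase from left to right. Value: M (1000) + M (1000) + M (1000) + C (100) + C (100) + C (100) + X (10) + IV (4) = 3314. So it is a valid standard Roman numeral.

Yes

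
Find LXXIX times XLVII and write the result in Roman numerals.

LXXIX = 79
XLVII = 47
79 × 47 = 3713

MMMDCCXIII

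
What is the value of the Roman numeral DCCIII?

DCCIII: D=500, C=100, C=100, I=1, I=1, I=1
500 + 100 + 100 + 1 + 1 + 1 = 703

703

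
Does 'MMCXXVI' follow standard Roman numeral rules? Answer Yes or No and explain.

'MMCXXVI': Check the rules: uses only the symbols I, V, X, L, C, D, M; no symbol is repeated more than three times in a row; V, L and D each appear at most once; no smaller symbol precedes a larger one (values never increase from left to right). Value: M (1000) + M (1000) + C (100) + X (10) + X (10) + V (5) + I (1) = 2126. So it is a valid standard Roman numeral.

Yes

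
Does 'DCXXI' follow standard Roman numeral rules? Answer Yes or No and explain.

'DCXXI': Check the rules: uses only the symbols I, V, X, L, C, D, M; no symbol is repeated more than three times in a row; V, L and D each appear at most once; no smaller symbol precedes a larger one (values never increase from left to right). Value: D (500) + C (100) + X (10) + X (10) + I (1) = 621. So it is a valid standard Roman numeral.

Yes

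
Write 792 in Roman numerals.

Convert 792 to Roman numerals:
  792 contains 1×500 (D)
  292 contains 2×100 (CC)
  92 contains 1×90 (XC)
  2 contains 2×1 (II)

DCCXCII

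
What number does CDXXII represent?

CDXXII: CD=400, X=10, X=10, I=1, I=1
400 + 10 + 10 + 1 + 1 = 422

422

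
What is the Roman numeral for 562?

Convert 562 to Roman numerals:
  562 contains 1×500 (D)
  62 contains 1×50 (L)
  12 contains 1×10 (X)
  2 contains 2×1 (II)

DLXII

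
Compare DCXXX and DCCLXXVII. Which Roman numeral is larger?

DCXXX = 630
DCCLXXVII = 777
777 is larger

DCCLXXVII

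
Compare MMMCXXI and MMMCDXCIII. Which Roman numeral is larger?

MMMCXXI = 3121
MMMCDXCIII = 3493
3493 is larger

MMMCDXCIII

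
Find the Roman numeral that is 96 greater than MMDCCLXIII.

MMDCCLXIII = 2763
2763 + 96 = 2859

MMDCCCLIX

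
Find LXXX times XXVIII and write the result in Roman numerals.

LXXX = 80
XXVIII = 28
80 × 28 = 2240

MMCCXL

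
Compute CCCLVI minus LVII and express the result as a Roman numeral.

CCCLVI = 356
LVII = 57
356 - 57 = 299

CCXCIX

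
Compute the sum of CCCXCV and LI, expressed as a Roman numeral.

CCCXCV = 395
LI = 51
395 + 51 = 446

CDXLVI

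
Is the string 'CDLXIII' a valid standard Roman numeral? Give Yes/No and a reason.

'CDLXIII': Check the rules: uses only the symbols I, V, X, L, C, D, M; no symbol is repeated more than three times in a row; V, L and D each appear at most once; the only place a smaller symbol precedes a larger one is the allowed subtractive pair CD, the symbol right after such a pair (if any) is smaller than the pair's first symbol, and otherwise the values never increase from left to right. Value: CD (400) + L (50) + X (10) + I (1) + I (1) + I (1) = 463. So it is a valid standard Roman numeral.

Yes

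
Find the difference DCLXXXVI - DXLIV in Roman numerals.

DCLXXXVI = 686
DXLIV = 544
686 - 544 = 142

CXLII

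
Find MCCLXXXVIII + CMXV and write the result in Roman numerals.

MCCLXXXVIII = 1288
CMXV = 915
1288 + 915 = 2203

MMCCIII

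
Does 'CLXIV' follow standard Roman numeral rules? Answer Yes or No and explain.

'CLXIV': Check the rules: uses only the symbols I, V, X, L, C, D, M; no symbol is repeated more than three times in a row; V, L and D each appear at most once; the only place a smaller symbol precedes a larger one is the allowed subtractive pair IV, the symbol right after such a pair (if any) is smaller than the pair's first symbol, and otherwise the values never increase from left to right. Value: C (100) + L (50) + X (10) + IV (4) = 164. So it is a valid standard Roman numeral.

Yes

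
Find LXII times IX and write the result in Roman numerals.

LXII = 62
IX = 9
62 × 9 = 558

DLVIII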